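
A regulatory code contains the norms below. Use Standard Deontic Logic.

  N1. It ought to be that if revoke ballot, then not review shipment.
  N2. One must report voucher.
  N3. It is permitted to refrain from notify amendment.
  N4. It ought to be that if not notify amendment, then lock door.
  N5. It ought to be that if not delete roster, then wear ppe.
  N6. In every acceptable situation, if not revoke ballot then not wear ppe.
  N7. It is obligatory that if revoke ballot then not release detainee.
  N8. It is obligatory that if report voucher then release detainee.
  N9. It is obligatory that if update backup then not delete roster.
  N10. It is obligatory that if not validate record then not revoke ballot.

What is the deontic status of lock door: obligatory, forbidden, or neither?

Premise 4 is O(¬notify_amendment → lock_door), but O(¬notify_amendment) is not derivable from the premises (the permission P(¬notify_amendment) asserts only ¬O(notify_amendment), not O(¬notify_amendment)), so it does not yield O(lock_door).
No premise or chain of K-axiom applications forces O(lock_door), and none forces O(¬lock_door). So lock_door is neither obligatory nor forbidden under these norms.

Neither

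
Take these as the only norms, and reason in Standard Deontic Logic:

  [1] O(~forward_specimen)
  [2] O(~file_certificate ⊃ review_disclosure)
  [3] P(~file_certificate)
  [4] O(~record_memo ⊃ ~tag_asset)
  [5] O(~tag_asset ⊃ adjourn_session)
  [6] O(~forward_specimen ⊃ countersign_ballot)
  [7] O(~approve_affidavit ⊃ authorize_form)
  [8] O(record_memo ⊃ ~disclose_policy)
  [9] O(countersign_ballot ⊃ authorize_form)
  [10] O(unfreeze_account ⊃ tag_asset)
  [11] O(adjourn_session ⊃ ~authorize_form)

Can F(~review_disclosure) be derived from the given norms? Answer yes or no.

Premise 2 is O(~file_certificate ⊃ review_disclosure), but O(~file_certificate) is not derivable from the premises (the permission P(~file_certificate) asserts only ~O(file_certificate), not O(~file_certificate)), so it does not yield O(review_disclosure).
No other premise forces O(review_disclosure). An ideal world satisfying every premise can still have ~review_disclosure true, so F(~review_disclosure) is not derivable.

No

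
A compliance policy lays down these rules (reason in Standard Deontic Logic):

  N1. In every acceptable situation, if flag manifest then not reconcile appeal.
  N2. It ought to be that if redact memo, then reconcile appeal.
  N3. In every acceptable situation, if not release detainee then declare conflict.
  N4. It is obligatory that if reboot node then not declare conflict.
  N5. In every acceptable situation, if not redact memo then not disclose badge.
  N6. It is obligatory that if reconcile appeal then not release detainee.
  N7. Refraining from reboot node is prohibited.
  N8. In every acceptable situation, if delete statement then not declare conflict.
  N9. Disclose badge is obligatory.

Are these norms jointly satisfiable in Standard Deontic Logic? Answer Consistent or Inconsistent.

Premise 7 is F(¬reboot_node), i.e. O(reboot_node).
Premise 4 is O(reboot_node → ¬declare_conflict); since O(reboot_node), deontic closure gives O(¬declare_conflict).
Premise 3, O(¬release_detainee → declare_conflict), contraposes to O(¬declare_conflict → release_detainee); with O(¬declare_conflict) we get O(release_detainee).
Premise 6, O(reconcile_appeal → ¬release_detainee), contraposes to O(release_detainee → ¬reconcile_appeal); with O(release_detainee) we get O(¬reconcile_appeal).
Premise 2, O(redact_memo → reconcile_appeal), contraposes to O(¬reconcile_appeal → ¬redact_memo); with O(¬reconcile_appeal) we get O(¬redact_memo).
From O(¬redact_memo) and premise 5, O(¬redact_memo → ¬disclose_badge), we obtain O(¬disclose_badge).
However, premise 9 gives O(disclose_badge).
We now have both O(¬disclose_badge) and O(disclose_badge) — disclose_badge is simultaneously obligatory and forbidden, violating the D-axiom.

Inconsistent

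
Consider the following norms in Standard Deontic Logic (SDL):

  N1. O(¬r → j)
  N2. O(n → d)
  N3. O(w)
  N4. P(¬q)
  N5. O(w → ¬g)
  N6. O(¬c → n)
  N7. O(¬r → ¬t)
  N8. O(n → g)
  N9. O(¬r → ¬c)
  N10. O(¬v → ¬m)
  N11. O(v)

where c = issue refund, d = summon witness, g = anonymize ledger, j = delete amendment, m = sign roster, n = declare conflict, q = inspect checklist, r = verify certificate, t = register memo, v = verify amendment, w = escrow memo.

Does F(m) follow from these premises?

Premise 10 is O(¬v → ¬m), but O(¬v) is not derivable from the premises, so it does not yield O(¬m).
No other premise forces O(¬m). An ideal world satisfying every premise can still have m true, so F(m) is not derivable.

No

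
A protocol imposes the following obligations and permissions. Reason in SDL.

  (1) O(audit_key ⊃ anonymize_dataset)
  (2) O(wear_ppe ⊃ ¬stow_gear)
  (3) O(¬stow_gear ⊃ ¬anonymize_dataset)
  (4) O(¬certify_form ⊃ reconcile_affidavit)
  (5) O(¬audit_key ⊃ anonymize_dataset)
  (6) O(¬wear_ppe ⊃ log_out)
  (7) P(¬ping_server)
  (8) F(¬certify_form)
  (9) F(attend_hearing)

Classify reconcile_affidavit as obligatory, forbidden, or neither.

Premise 4 is O(¬certify_form ⊃ reconcile_affidavit), but O(¬certify_form) is not derivable from the premises, so it does not yield O(reconcile_affidavit).
No premise or chain of K-axiom applications forces O(reconcile_affidavit), and none forces O(¬reconcile_affidavit). So reconcile_affidavit is neither obligatory nor forbidden under these norms.

Neither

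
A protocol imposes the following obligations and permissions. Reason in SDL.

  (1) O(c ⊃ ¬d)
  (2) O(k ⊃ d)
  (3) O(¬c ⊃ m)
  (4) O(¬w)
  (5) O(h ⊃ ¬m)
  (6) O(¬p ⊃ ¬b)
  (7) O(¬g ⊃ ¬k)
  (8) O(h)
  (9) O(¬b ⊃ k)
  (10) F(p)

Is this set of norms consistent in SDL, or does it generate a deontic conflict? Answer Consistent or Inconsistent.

Premise 8 gives O(h).
From O(h) and premise 5, O(h ⊃ ¬m), we obtain O(¬m).
Premise 3 is O(¬c ⊃ m); contrapositively O(¬m ⊃ c). Since O(¬m) holds, K gives O(c).
Premise 1 is O(c ⊃ ¬d); since O(c), deontic closure gives O(¬d).
Premise 2 is O(k ⊃ d); contrapositively O(¬d ⊃ ¬k). Since O(¬d) holds, K gives O(¬k).
Premise 9 is O(¬b ⊃ k); contrapositively O(¬k ⊃ b). Since O(¬k) holds, K gives O(b).
Premise 6, O(¬p ⊃ ¬b), contraposes to O(b ⊃ p); with O(b) we get O(p).
But premise 10, F(p), means O(¬p).
We now have both O(p) and O(¬p) — p is simultaneously obligatory and forbidden, violating the D-axiom.

Inconsistent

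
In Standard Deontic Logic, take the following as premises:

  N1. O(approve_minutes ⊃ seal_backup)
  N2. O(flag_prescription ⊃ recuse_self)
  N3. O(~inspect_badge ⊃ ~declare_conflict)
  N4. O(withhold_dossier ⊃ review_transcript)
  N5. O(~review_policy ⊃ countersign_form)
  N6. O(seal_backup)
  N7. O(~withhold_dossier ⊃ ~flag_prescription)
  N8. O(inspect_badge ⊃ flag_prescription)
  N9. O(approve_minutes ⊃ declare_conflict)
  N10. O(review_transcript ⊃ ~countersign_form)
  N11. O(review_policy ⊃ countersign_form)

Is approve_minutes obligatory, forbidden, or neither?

Premises 11 and 5 cover both cases: O(review_policy ⊃ countersign_form) and O(~review_policy ⊃ countersign_form). Since review_policy ∨ ~review_policy is a tautology, O(countersign_form) follows.
Premise 10 is O(review_transcript ⊃ ~countersign_form); contrapositively O(countersign_form ⊃ ~review_transcript). Since O(countersign_form) holds, K gives O(~review_transcript).
Premise 4, O(withhold_dossier ⊃ review_transcript), contraposes to O(~review_transcript ⊃ ~withhold_dossier); with O(~review_transcript) we get O(~withhold_dossier).
Premise 7 is O(~withhold_dossier ⊃ ~flag_prescription); since O(~withhold_dossier), deontic closure gives O(~flag_prescription).
Premise 8 is O(inspect_badge ⊃ flag_prescription); contrapositively O(~flag_prescription ⊃ ~inspect_badge). Since O(~flag_prescription) holds, K gives O(~inspect_badge).
With premise 3, O(~inspect_badge ⊃ ~declare_conflict), the K-axiom yields O(~declare_conflict).
Premise 9 is O(approve_minutes ⊃ declare_conflict); contrapositively O(~declare_conflict ⊃ ~approve_minutes). Since O(~declare_conflict) holds, K gives O(~approve_minutes).
Premises 1, 2, 6 do not contribute to this derivation.
Thus O(~approve_minutes), which is F(approve_minutes): approve_minutes is forbidden.

Forbidden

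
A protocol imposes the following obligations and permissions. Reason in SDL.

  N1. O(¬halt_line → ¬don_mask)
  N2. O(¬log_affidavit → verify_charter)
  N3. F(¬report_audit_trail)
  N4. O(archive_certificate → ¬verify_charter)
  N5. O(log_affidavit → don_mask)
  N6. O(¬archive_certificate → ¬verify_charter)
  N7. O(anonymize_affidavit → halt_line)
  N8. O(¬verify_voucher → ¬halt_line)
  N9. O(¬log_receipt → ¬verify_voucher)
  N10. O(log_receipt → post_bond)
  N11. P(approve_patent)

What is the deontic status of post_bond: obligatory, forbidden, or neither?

By case analysis on ¬archive_certificate: premise 6 gives O(¬archive_certificate → ¬verify_charter) and premise 4 gives O(archive_certificate → ¬verify_charter), so O(¬verify_charter) either way.
Premise 2, O(¬log_affidavit → verify_charter), contraposes to O(¬verify_charter → log_affidavit); with O(¬verify_charter) we get O(log_affidavit).
With premise 5, O(log_affidavit → don_mask), the K-axiom yields O(don_mask).
Premise 1, O(¬halt_line → ¬don_mask), contraposes to O(don_mask → halt_line); with O(don_mask) we get O(halt_line).
Premise 8 is O(¬verify_voucher → ¬halt_line); contrapositively O(halt_line → verify_voucher). Since O(halt_line) holds, K gives O(verify_voucher).
Premise 9, O(¬log_receipt → ¬verify_voucher), contraposes to O(verify_voucher → log_receipt); with O(verify_voucher) we get O(log_receipt).
Premise 10 is O(log_receipt → post_bond); since O(log_receipt), deontic closure gives O(post_bond).
Premises 3, 7, 11 do not contribute to this derivation.
Hence post_bond is obligatory.

Obligatory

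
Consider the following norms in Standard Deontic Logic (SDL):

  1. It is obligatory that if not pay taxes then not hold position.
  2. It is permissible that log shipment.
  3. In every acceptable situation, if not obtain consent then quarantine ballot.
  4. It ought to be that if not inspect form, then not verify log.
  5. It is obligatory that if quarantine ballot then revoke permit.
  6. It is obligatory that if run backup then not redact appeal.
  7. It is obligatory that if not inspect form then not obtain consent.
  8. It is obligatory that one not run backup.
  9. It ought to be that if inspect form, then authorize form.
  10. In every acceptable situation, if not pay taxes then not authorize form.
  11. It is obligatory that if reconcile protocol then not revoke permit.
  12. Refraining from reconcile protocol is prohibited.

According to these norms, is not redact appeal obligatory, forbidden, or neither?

Premise 6 is O(run_backup → ¬redact_appeal), but O(run_backup) is not derivable from the premises, so it does not yield O(¬redact_appeal).
No premise or chain of K-axiom applications forces O(¬redact_appeal), and none forces O(redact_appeal). So ¬redact_appeal is neither obligatory nor forbidden under these norms.

Neither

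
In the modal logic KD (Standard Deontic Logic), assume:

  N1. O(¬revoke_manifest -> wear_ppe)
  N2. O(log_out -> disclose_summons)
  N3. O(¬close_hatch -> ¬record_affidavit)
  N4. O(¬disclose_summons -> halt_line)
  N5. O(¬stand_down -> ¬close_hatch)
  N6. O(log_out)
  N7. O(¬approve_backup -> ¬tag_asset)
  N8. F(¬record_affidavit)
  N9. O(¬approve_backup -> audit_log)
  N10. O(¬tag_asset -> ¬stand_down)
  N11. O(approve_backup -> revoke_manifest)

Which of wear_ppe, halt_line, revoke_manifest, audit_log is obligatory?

Premise 8, F(¬record_affidavit), is equivalent to O(record_affidavit).
The contrapositive of premise 3 (O(¬close_hatch -> ¬record_affidavit)) is O(record_affidavit -> close_hatch), and O(record_affidavit) is already established, so O(close_hatch).
The contrapositive of premise 5 (O(¬stand_down -> ¬close_hatch)) is O(close_hatch -> stand_down), and O(close_hatch) is already established, so O(stand_down).
Premise 10, O(¬tag_asset -> ¬stand_down), contraposes to O(stand_down -> tag_asset); with O(stand_down) we get O(tag_asset).
The contrapositive of premise 7 (O(¬approve_backup -> ¬tag_asset)) is O(tag_asset -> approve_backup), and O(tag_asset) is already established, so O(approve_backup).
Applying K to premise 11 (O(approve_backup -> revoke_manifest)) and O(approve_backup) yields O(revoke_manifest).
So O(revoke_manifest) holds — revoke_manifest is obligatory. None of the other listed options is made obligatory by any chain of premises.

revoke_manifest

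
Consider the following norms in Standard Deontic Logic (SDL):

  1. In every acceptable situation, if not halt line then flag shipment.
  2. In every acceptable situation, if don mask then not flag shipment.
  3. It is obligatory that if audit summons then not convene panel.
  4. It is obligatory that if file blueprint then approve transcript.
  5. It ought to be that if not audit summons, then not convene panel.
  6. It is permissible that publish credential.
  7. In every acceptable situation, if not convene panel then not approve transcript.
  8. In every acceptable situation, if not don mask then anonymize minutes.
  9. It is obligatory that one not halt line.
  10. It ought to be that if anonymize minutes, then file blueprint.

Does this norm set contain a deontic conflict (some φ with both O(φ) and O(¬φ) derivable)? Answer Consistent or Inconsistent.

Inconsistent

By case analysis on ¬audit_summons: premise 5 gives O(¬audit_summons → ¬convene_panel) and premise 3 gives O(audit_summons → ¬convene_panel), so O(¬convene_panel) either way.
From O(¬convene_panel) and premise 7, O(¬convene_panel → ¬approve_transcript), we obtain O(¬approve_transcript).
The contrapositive of premise 4 (O(file_blueprint → approve_transcript)) is O(¬approve_transcript → ¬file_blueprint), and O(¬approve_transcript) is already established, so O(¬file_blueprint).
Premise 10, O(anonymize_minutes → file_blueprint), contraposes to O(¬file_blueprint → ¬anonymize_minutes); with O(¬file_blueprint) we get O(¬anonymize_minutes).
Premise 8, O(¬don_mask → anonymize_minutes), contraposes to O(¬anonymize_minutes → don_mask); with O(¬anonymize_minutes) we get O(don_mask).
From O(don_mask) and premise 2, O(don_mask → ¬flag_shipment), we obtain O(¬flag_shipment).
Premise 1, O(¬halt_line → flag_shipment), contraposes to O(¬flag_shipment → halt_line); with O(¬flag_shipment) we get O(halt_line).
However, premise 9 gives O(¬halt_line).
We now have both O(halt_line) and O(¬halt_line) — halt_line is simultaneously obligatory and forbidden, violating the D-axiom.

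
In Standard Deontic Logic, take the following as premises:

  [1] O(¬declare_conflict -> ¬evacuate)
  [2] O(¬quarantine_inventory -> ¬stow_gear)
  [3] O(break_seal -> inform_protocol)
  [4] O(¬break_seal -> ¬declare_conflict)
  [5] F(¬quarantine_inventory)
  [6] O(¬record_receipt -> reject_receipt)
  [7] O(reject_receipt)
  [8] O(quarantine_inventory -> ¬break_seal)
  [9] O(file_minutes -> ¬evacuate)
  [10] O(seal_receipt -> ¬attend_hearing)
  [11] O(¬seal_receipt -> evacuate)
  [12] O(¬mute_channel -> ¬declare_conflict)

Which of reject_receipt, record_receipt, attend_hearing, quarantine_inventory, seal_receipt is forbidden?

attend_hearing

Premise 5, F(¬quarantine_inventory), is equivalent to O(quarantine_inventory).
Premise 8 is O(quarantine_inventory -> ¬break_seal); since O(quarantine_inventory), deontic closure gives O(¬break_seal).
Applying K to premise 4 (O(¬break_seal -> ¬declare_conflict)) and O(¬break_seal) yields O(¬declare_conflict).
From O(¬declare_conflict) and premise 1, O(¬declare_conflict -> ¬evacuate), we obtain O(¬evacuate).
Premise 11, O(¬seal_receipt -> evacuate), contraposes to O(¬evacuate -> seal_receipt); with O(¬evacuate) we get O(seal_receipt).
Premise 10 is O(seal_receipt -> ¬attend_hearing); since O(seal_receipt), deontic closure gives O(¬attend_hearing).
So O(¬attend_hearing) holds, i.e. attend_hearing is forbidden. None of the other listed options is forbidden under the premises.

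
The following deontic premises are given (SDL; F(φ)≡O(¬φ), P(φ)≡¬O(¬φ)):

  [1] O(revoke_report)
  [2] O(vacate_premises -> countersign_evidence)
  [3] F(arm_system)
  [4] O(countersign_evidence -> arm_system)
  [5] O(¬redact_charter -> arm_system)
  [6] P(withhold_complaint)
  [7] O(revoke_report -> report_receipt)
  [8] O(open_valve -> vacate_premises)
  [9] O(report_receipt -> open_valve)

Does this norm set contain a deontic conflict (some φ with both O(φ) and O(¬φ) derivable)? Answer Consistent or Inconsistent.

From premise 1 we have O(revoke_report).
Applying K to premise 7 (O(revoke_report -> report_receipt)) and O(revoke_report) yields O(report_receipt).
With premise 9, O(report_receipt -> open_valve), the K-axiom yields O(open_valve).
Premise 8 is O(open_valve -> vacate_premises); since O(open_valve), deontic closure gives O(vacate_premises).
Premise 2 is O(vacate_premises -> countersign_evidence); since O(vacate_premises), deontic closure gives O(countersign_evidence).
From O(countersign_evidence) and premise 4, O(countersign_evidence -> arm_system), we obtain O(arm_system).
But premise 3, F(arm_system), means O(¬arm_system).
We now have both O(arm_system) and O(¬arm_system) — arm_system is simultaneously obligatory and forbidden, violating the D-axiom.

Inconsistent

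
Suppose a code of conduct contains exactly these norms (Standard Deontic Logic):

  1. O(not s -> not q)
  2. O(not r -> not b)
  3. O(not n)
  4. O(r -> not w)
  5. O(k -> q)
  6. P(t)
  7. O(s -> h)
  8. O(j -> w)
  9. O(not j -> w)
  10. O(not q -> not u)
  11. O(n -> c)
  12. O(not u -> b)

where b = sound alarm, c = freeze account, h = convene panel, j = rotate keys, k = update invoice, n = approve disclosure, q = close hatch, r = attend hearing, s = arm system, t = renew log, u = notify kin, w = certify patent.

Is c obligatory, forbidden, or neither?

Neither

Premise 11 is O(n -> c), but O(n) is not derivable from the premises, so it does not yield O(c).
No premise or chain of K-axiom applications forces O(c), and none forces O(not c). So c is neither obligatory nor forbidden under these norms.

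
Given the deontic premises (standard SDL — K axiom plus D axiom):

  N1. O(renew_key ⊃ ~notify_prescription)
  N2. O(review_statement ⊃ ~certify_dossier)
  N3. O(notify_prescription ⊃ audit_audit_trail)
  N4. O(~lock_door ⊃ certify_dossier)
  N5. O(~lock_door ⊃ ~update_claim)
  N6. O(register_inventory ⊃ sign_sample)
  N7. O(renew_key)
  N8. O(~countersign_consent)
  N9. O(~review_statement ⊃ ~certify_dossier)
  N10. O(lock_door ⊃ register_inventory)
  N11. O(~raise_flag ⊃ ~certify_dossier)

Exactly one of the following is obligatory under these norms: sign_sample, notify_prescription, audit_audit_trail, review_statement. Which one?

sign_sample

Premises 9 and 2 are O(~review_statement ⊃ ~certify_dossier) and O(review_statement ⊃ ~certify_dossier); every ideal world satisfies ~review_statement or review_statement, so in either case ~certify_dossier holds — hence O(~certify_dossier).
The contrapositive of premise 4 (O(~lock_door ⊃ certify_dossier)) is O(~certify_dossier ⊃ lock_door), and O(~certify_dossier) is already established, so O(lock_door).
Premise 10 is O(lock_door ⊃ register_inventory); since O(lock_door), deontic closure gives O(register_inventory).
With premise 6, O(register_inventory ⊃ sign_sample), the K-axiom yields O(sign_sample).
So O(sign_sample) holds — sign_sample is obligatory. None of the other listed options is made obligatory by any chain of premises.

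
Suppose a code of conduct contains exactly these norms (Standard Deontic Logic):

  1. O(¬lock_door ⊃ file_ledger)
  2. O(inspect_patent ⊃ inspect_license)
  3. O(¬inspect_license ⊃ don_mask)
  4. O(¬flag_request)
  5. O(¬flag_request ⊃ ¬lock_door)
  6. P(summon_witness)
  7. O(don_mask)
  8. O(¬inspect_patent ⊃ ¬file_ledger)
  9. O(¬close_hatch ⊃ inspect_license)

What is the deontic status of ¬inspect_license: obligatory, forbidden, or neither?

Forbidden

From premise 4 we have O(¬flag_request).
With premise 5, O(¬flag_request ⊃ ¬lock_door), the K-axiom yields O(¬lock_door).
From O(¬lock_door) and premise 1, O(¬lock_door ⊃ file_ledger), we obtain O(file_ledger).
Premise 8 is O(¬inspect_patent ⊃ ¬file_ledger); contrapositively O(file_ledger ⊃ inspect_patent). Since O(file_ledger) holds, K gives O(inspect_patent).
From O(inspect_patent) and premise 2, O(inspect_patent ⊃ inspect_license), we obtain O(inspect_license).
Premises 3, 6, 7, 9 do not contribute to this derivation.
Thus O(inspect_license), which is F(¬inspect_license): ¬inspect_license is forbidden.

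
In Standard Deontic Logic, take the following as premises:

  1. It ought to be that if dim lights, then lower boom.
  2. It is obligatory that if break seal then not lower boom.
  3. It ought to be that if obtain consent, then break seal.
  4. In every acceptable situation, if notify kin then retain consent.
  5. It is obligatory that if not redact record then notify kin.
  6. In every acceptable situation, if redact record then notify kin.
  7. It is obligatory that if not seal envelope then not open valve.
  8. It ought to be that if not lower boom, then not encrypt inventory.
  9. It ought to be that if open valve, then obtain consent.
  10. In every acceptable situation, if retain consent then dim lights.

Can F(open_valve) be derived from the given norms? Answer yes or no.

Yes

Premises 6 and 5 cover both cases: O(redact_record → notify_kin) and O(¬redact_record → notify_kin). Since redact_record ∨ ¬redact_record is a tautology, O(notify_kin) follows.
Premise 4 is O(notify_kin → retain_consent); since O(notify_kin), deontic closure gives O(retain_consent).
From O(retain_consent) and premise 10, O(retain_consent → dim_lights), we obtain O(dim_lights).
With premise 1, O(dim_lights → lower_boom), the K-axiom yields O(lower_boom).
Premise 2, O(break_seal → ¬lower_boom), contraposes to O(lower_boom → ¬break_seal); with O(lower_boom) we get O(¬break_seal).
The contrapositive of premise 3 (O(obtain_consent → break_seal)) is O(¬break_seal → ¬obtain_consent), and O(¬break_seal) is already established, so O(¬obtain_consent).
The contrapositive of premise 9 (O(open_valve → obtain_consent)) is O(¬obtain_consent → ¬open_valve), and O(¬obtain_consent) is already established, so O(¬open_valve).
Premises 7, 8 do not contribute to this derivation.
So O(¬open_valve) holds, i.e. F(open_valve). The claim follows.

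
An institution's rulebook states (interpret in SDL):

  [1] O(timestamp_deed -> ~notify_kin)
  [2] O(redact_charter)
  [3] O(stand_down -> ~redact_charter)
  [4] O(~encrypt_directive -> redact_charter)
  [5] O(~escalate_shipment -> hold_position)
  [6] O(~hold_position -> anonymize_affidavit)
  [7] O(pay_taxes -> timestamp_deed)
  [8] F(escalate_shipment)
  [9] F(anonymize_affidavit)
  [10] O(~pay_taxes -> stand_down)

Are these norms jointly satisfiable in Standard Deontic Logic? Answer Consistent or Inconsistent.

Consistent

Premise 6 is O(~hold_position -> anonymize_affidavit), but O(~hold_position) is not derivable from the premises, so it does not yield O(anonymize_affidavit).
So O(anonymize_affidavit) is not derivable, and the apparent clash with O(~anonymize_affidavit) does not arise.
A world satisfying every obligation exists (e.g. anonymize_affidavit=false, encrypt_directive=false, escalate_shipment=false, hold_position=true, notify_kin=false, pay_taxes=true, redact_charter=true, stand_down=false, timestamp_deed=true); no atom is both obligatory and forbidden, so the set is consistent.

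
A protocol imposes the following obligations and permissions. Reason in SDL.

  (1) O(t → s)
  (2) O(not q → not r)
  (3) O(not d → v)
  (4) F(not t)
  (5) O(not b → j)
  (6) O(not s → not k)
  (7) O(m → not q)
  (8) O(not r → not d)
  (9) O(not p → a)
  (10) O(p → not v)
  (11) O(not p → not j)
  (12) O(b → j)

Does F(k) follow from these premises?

No

Premise 6 is O(not s → not k), but O(not s) is not derivable from the premises, so it does not yield O(not k).
No other premise forces O(not k). An ideal world satisfying every premise can still have k true, so F(k) is not derivable.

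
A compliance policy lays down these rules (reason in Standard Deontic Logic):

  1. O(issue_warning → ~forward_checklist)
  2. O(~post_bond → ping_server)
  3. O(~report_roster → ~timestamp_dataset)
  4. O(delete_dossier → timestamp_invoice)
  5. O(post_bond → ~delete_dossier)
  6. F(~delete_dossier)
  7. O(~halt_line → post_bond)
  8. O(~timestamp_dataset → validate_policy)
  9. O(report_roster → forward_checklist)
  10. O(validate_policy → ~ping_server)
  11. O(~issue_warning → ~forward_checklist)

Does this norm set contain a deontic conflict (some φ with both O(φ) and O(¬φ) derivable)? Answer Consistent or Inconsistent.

Inconsistent

Premises 1 and 11 cover both cases: O(issue_warning → ~forward_checklist) and O(~issue_warning → ~forward_checklist). Since issue_warning ∨ ~issue_warning is a tautology, O(~forward_checklist) follows.
Premise 9 is O(report_roster → forward_checklist); contrapositively O(~forward_checklist → ~report_roster). Since O(~forward_checklist) holds, K gives O(~report_roster).
Premise 3 is O(~report_roster → ~timestamp_dataset); since O(~report_roster), deontic closure gives O(~timestamp_dataset).
With premise 8, O(~timestamp_dataset → validate_policy), the K-axiom yields O(validate_policy).
Applying K to premise 10 (O(validate_policy → ~ping_server)) and O(validate_policy) yields O(~ping_server).
The contrapositive of premise 2 (O(~post_bond → ping_server)) is O(~ping_server → post_bond), and O(~ping_server) is already established, so O(post_bond).
With premise 5, O(post_bond → ~delete_dossier), the K-axiom yields O(~delete_dossier).
However, F(~delete_dossier) at premise 6 amounts to O(delete_dossier).
We now have both O(~delete_dossier) and O(delete_dossier) — delete_dossier is simultaneously obligatory and forbidden, violating the D-axiom.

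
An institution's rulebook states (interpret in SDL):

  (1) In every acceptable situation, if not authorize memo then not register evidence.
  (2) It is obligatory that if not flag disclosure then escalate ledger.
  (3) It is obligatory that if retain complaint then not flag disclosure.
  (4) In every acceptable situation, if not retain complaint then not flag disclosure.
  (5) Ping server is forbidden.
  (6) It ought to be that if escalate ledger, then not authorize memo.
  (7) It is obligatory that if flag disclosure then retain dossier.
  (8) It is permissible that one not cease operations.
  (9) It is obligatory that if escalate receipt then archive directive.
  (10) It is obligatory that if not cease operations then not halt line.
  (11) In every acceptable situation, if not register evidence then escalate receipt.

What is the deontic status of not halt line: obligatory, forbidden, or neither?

Neither

Premise 10 is O(¬cease_operations → ¬halt_line), but O(¬cease_operations) is not derivable from the premises (the permission P(¬cease_operations) asserts only ¬O(cease_operations), not O(¬cease_operations)), so it does not yield O(¬halt_line).
No premise or chain of K-axiom applications forces O(¬halt_line), and none forces O(halt_line). So ¬halt_line is neither obligatory nor forbidden under these norms.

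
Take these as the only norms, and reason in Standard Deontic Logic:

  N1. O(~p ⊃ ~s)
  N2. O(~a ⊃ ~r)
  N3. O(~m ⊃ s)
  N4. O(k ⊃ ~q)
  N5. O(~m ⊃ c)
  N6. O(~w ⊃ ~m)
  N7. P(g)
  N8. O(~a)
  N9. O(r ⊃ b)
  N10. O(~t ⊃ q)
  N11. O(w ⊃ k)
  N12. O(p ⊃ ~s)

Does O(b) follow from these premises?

Premise 9 is O(r ⊃ b), but O(r) is not derivable from the premises, so it does not yield O(b).
No other premise forces O(b). An ideal world satisfying every premise can still have b false, so O(b) is not derivable.

No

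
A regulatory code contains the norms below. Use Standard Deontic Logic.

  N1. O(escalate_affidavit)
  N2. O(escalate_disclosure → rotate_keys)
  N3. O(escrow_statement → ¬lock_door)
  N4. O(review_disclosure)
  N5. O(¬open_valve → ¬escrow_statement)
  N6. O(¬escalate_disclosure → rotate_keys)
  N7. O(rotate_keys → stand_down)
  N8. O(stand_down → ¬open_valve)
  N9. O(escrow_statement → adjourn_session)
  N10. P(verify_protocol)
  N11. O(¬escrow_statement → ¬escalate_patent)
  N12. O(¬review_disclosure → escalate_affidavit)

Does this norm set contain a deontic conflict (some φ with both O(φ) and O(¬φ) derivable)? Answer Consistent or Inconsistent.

Premise 12 is O(¬review_disclosure → escalate_affidavit); even if O(escalate_affidavit) held, inferring O(¬review_disclosure) would be affirming the consequent — invalid.
So O(¬review_disclosure) is not derivable, and the apparent clash with O(review_disclosure) does not arise.
A world satisfying every obligation exists (e.g. adjourn_session=false, escalate_affidavit=true, escalate_disclosure=false, escalate_patent=false, escrow_statement=false, lock_door=false, open_valve=false, review_disclosure=true, rotate_keys=true, stand_down=true, verify_protocol=false); no atom is both obligatory and forbidden, so the set is consistent.

Consistent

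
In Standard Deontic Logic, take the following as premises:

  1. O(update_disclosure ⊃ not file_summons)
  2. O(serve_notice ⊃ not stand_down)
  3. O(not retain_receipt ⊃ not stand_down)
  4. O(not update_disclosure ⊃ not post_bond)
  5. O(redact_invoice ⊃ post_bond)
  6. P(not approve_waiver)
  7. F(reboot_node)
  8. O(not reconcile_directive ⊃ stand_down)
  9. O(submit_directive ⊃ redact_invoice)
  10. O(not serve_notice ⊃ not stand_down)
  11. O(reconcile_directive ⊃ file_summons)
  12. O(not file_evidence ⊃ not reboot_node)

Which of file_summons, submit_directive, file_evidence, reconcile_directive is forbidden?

submit_directive

By case analysis on not serve_notice: premise 10 gives O(not serve_notice ⊃ not stand_down) and premise 2 gives O(serve_notice ⊃ not stand_down), so O(not stand_down) either way.
The contrapositive of premise 8 (O(not reconcile_directive ⊃ stand_down)) is O(not stand_down ⊃ reconcile_directive), and O(not stand_down) is already established, so O(reconcile_directive).
With premise 11, O(reconcile_directive ⊃ file_summons), the K-axiom yields O(file_summons).
The contrapositive of premise 1 (O(update_disclosure ⊃ not file_summons)) is O(file_summons ⊃ not update_disclosure), and O(file_summons) is already established, so O(not update_disclosure).
Premise 4 is O(not update_disclosure ⊃ not post_bond); since O(not update_disclosure), deontic closure gives O(not post_bond).
The contrapositive of premise 5 (O(redact_invoice ⊃ post_bond)) is O(not post_bond ⊃ not redact_invoice), and O(not post_bond) is already established, so O(not redact_invoice).
Premise 9 is O(submit_directive ⊃ redact_invoice); contrapositively O(not redact_invoice ⊃ not submit_directive). Since O(not redact_invoice) holds, K gives O(not submit_directive).
So O(not submit_directive) holds, i.e. submit_directive is forbidden. None of the other listed options is forbidden under the premises.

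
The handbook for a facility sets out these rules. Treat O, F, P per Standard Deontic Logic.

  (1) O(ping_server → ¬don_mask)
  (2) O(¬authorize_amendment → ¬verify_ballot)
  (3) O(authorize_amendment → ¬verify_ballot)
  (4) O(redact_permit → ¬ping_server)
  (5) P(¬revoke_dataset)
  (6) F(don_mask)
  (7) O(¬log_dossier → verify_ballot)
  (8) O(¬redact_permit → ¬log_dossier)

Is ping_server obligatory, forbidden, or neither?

Forbidden

Premises 3 and 2 cover both cases: O(authorize_amendment → ¬verify_ballot) and O(¬authorize_amendment → ¬verify_ballot). Since authorize_amendment ∨ ¬authorize_amendment is a tautology, O(¬verify_ballot) follows.
Premise 7, O(¬log_dossier → verify_ballot), contraposes to O(¬verify_ballot → log_dossier); with O(¬verify_ballot) we get O(log_dossier).
Premise 8 is O(¬redact_permit → ¬log_dossier); contrapositively O(log_dossier → redact_permit). Since O(log_dossier) holds, K gives O(redact_permit).
Applying K to premise 4 (O(redact_permit → ¬ping_server)) and O(redact_permit) yields O(¬ping_server).
Premises 1, 5, 6 do not contribute to this derivation.
Thus O(¬ping_server), which is F(ping_server): ping_server is forbidden.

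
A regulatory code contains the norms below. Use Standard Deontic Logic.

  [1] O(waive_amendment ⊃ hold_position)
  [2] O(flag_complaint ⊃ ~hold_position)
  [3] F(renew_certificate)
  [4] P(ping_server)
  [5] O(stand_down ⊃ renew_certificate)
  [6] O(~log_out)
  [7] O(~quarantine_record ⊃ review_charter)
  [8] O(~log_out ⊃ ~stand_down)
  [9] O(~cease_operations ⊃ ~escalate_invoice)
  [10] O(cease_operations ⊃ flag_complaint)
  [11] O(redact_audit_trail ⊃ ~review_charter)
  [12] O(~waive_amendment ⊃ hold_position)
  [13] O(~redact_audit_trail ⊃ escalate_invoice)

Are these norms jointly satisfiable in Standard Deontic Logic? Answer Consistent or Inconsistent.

Consistent

Premise 5 is O(stand_down ⊃ renew_certificate), but O(stand_down) is not derivable from the premises, so it does not yield O(renew_certificate).
So O(renew_certificate) is not derivable, and the apparent clash with O(~renew_certificate) does not arise.
A world satisfying every obligation exists (e.g. cease_operations=false, escalate_invoice=false, flag_complaint=false, hold_position=true, log_out=false, ping_server=false, quarantine_record=true, redact_audit_trail=true, renew_certificate=false, review_charter=false, stand_down=false, waive_amendment=false); no atom is both obligatory and forbidden, so the set is consistent.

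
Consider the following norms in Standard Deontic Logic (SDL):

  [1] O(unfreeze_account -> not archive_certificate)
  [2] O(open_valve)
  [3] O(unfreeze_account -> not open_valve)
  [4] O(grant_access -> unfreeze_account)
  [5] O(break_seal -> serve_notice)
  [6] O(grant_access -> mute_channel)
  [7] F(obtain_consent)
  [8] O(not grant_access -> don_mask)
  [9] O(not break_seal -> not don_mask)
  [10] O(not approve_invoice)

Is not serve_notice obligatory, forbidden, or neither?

Premise 2 gives O(open_valve).
Premise 3, O(unfreeze_account -> not open_valve), contraposes to O(open_valve -> not unfreeze_account); with O(open_valve) we get O(not unfreeze_account).
Premise 4 is O(grant_access -> unfreeze_account); contrapositively O(not unfreeze_account -> not grant_access). Since O(not unfreeze_account) holds, K gives O(not grant_access).
With premise 8, O(not grant_access -> don_mask), the K-axiom yields O(don_mask).
Premise 9, O(not break_seal -> not don_mask), contraposes to O(don_mask -> break_seal); with O(don_mask) we get O(break_seal).
With premise 5, O(break_seal -> serve_notice), the K-axiom yields O(serve_notice).
Premises 1, 6, 7, 10 do not contribute to this derivation.
Thus O(serve_notice), which is F(not serve_notice): not serve_notice is forbidden.

Forbidden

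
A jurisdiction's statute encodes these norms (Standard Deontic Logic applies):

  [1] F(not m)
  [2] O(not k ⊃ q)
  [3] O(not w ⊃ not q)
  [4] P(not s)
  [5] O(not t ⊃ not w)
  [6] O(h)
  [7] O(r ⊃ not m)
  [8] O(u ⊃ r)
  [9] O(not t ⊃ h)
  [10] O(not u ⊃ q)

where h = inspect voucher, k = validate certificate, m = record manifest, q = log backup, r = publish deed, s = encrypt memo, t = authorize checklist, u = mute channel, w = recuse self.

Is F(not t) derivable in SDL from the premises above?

Premise 1, F(not m), is equivalent to O(m).
Premise 7, O(r ⊃ not m), contraposes to O(m ⊃ not r); with O(m) we get O(not r).
Premise 8 is O(u ⊃ r); contrapositively O(not r ⊃ not u). Since O(not r) holds, K gives O(not u).
From O(not u) and premise 10, O(not u ⊃ q), we obtain O(q).
Premise 3, O(not w ⊃ not q), contraposes to O(q ⊃ w); with O(q) we get O(w).
The contrapositive of premise 5 (O(not t ⊃ not w)) is O(w ⊃ t), and O(w) is already established, so O(t).
Premises 2, 4, 6, 9 do not contribute to this derivation.
So O(t) holds, i.e. F(not t). The claim follows.

Yes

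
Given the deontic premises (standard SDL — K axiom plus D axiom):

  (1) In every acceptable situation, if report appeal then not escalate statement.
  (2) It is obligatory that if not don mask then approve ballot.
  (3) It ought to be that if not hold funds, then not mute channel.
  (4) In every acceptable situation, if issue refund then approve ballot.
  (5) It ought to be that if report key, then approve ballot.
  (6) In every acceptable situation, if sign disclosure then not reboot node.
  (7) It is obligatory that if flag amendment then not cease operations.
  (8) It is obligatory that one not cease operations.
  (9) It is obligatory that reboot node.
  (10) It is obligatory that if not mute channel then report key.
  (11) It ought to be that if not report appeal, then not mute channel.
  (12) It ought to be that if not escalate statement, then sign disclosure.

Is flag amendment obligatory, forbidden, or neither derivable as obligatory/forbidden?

Neither

Premise 7 is O(flag_amendment → ¬cease_operations); even if O(¬cease_operations) held, inferring O(flag_amendment) would be affirming the consequent — invalid.
No premise or chain of K-axiom applications forces O(flag_amendment), and none forces O(¬flag_amendment). So flag_amendment is neither obligatory nor forbidden under these norms.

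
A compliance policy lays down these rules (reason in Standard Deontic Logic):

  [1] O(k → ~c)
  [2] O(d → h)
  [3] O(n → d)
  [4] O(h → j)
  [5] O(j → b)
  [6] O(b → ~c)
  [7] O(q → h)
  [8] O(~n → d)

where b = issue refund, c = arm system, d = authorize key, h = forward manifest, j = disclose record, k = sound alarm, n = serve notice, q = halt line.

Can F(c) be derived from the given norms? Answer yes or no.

Premises 8 and 3 are O(~n → d) and O(n → d); every ideal world satisfies ~n or n, so in either case d holds — hence O(d).
Premise 2 is O(d → h); since O(d), deontic closure gives O(h).
With premise 4, O(h → j), the K-axiom yields O(j).
From O(j) and premise 5, O(j → b), we obtain O(b).
From O(b) and premise 6, O(b → ~c), we obtain O(~c).
Premises 1, 7 do not contribute to this derivation.
So O(~c) holds, i.e. F(c). The claim follows.

Yes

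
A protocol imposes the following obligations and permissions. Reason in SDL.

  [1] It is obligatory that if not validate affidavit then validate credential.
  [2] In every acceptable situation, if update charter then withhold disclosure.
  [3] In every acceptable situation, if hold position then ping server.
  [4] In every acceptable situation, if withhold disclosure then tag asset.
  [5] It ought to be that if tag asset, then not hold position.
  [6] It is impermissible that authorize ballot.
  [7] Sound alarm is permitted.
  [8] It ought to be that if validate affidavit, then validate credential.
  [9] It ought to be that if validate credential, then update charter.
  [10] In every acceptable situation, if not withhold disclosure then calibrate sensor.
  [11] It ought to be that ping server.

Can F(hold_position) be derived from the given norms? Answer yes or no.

Yes

Premises 1 and 8 cover both cases: O(¬validate_affidavit → validate_credential) and O(validate_affidavit → validate_credential). Since ¬validate_affidavit ∨ validate_affidavit is a tautology, O(validate_credential) follows.
From O(validate_credential) and premise 9, O(validate_credential → update_charter), we obtain O(update_charter).
With premise 2, O(update_charter → withhold_disclosure), the K-axiom yields O(withhold_disclosure).
From O(withhold_disclosure) and premise 4, O(withhold_disclosure → tag_asset), we obtain O(tag_asset).
With premise 5, O(tag_asset → ¬hold_position), the K-axiom yields O(¬hold_position).
Premises 3, 6, 7, 10, 11 do not contribute to this derivation.
So O(¬hold_position) holds, i.e. F(hold_position). The claim follows.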